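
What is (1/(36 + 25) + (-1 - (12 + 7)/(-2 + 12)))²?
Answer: 3094081/372100 ≈ 8.3152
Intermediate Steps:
(1/(36 + 25) + (-1 - (12 + 7)/(-2 + 12)))² = (1/61 + (-1 - 19/10))² = (1/61 - 29/10)² = (-1759/610)² = 3094081/372100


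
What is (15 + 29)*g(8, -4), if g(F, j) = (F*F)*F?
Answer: 22528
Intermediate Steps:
g(F, j) = F³ (g(F, j) = F²*F = F³)
(15 + 29)*g(8, -4) = (15 + 29)*8³ = 44*512 = 22528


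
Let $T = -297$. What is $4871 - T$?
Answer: $5168$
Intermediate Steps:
$4871 - T = 4871 - -297 = 4871 + 297 = 5168$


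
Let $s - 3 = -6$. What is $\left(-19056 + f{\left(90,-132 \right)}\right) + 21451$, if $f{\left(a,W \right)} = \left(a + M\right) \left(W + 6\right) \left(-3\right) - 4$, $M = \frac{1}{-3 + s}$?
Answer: $36348$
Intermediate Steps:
$s = -3$ ($s = 3 - 6 = -3$)
$M = - \frac{1}{6}$ ($M = \frac{1}{-3 - 3} = \frac{1}{-6} = - \frac{1}{6} \approx -0.16667$)
$f{\left(a,W \right)} = -4 - 3 \left(6 + W\right) \left(- \frac{1}{6} + a\right)$ ($f{\left(a,W \right)} = \left(a - \frac{1}{6}\right) \left(W + 6\right) \left(-3\right) - 4 = \left(- \frac{1}{6} + a\right) \left(6 + W\right) \left(-3\right) - 4 = \left(6 + W\right) \left(- \frac{1}{6} + a\right) \left(-3\right) - 4 = - 3 \left(6 + W\right) \left(- \frac{1}{6} + a\right) - 4 = -4 - 3 \left(6 + W\right) \left(- \frac{1}{6} + a\right)$)
$\left(-19056 + f{\left(90,-132 \right)}\right) + 21451 = \left(-19056 - \left(1687 - 35640\right)\right) + 21451 = \left(-19056 - -33953\right) + 21451 = \left(-19056 + 33953\right) + 21451 = 14897 + 21451 = 36348$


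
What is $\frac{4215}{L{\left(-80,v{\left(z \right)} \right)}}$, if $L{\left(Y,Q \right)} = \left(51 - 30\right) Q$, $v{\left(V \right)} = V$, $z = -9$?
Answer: $- \frac{1405}{63} \approx -22.302$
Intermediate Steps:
$L{\left(Y,Q \right)} = 21 Q$ ($L{\left(Y,Q \right)} = \left(51 - 30\right) Q = 21 Q$)
$\frac{4215}{L{\left(-80,v{\left(z \right)} \right)}} = \frac{4215}{21 \left(-9\right)} = \frac{4215}{-189} = 4215 \left(- \frac{1}{189}\right) = - \frac{1405}{63}$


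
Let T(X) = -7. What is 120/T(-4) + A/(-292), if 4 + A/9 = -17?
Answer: -33717/2044 ≈ -16.496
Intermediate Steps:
A = -189 (A = -36 + 9*(-17) = -36 - 153 = -189)
120/T(-4) + A/(-292) = 120/(-7) - 189/(-292) = 120*(-1/7) - 189*(-1/292) = -120/7 + 189/292 = -33717/2044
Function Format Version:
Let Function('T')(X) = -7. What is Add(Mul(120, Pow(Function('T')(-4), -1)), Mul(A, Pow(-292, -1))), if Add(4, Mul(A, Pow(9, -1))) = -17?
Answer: Rational(-33717, 2044) ≈ -16.496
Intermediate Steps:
A = -189 (A = Add(-36, Mul(9, -17)) = Add(-36, -153) = -189)
Add(Mul(120, Pow(Function('T')(-4), -1)), Mul(A, Pow(-292, -1))) = Add(Mul(120, Pow(-7, -1)), Mul(-189, Pow(-292, -1))) = Add(Mul(120, Rational(-1, 7)), Mul(-189, Rational(-1, 292))) = Add(Rational(-120, 7), Rational(189, 292)) = Rational(-33717, 2044)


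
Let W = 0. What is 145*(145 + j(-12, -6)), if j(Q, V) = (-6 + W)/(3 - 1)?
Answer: 20590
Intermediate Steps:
j(Q, V) = -3 (j(Q, V) = (-6 + 0)/(3 - 1) = -6/2 = -6*½ = -3)
145*(145 + j(-12, -6)) = 145*(145 - 3) = 145*142 = 20590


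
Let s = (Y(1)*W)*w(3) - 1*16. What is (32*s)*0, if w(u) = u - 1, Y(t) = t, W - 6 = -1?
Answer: 0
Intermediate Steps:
W = 5 (W = 6 - 1 = 5)
w(u) = -1 + u
s = -6 (s = (1*5)*(-1 + 3) - 1*16 = 5*2 - 16 = 10 - 16 = -6)
(32*s)*0 = (32*(-6))*0 = -192*0 = 0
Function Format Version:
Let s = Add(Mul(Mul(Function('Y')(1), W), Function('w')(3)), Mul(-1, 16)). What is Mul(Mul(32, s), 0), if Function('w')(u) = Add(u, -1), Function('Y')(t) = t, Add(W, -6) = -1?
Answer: 0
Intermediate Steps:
W = 5 (W = Add(6, -1) = 5)
Function('w')(u) = Add(-1, u)
s = -6 (s = Add(Mul(Mul(1, 5), Add(-1, 3)), Mul(-1, 16)) = Add(Mul(5, 2), -16) = Add(10, -16) = -6)
Mul(Mul(32, s), 0) = Mul(Mul(32, -6), 0) = Mul(-192, 0) = 0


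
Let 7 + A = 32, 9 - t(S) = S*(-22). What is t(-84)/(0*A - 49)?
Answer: 1839/49 ≈ 37.531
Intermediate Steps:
t(S) = 9 + 22*S (t(S) = 9 - S*(-22) = 9 - (-22)*S = 9 + 22*S)
A = 25 (A = -7 + 32 = 25)
t(-84)/(0*A - 49) = (9 + 22*(-84))/(0*25 - 49) = (9 - 1848)/(0 - 49) = -1839/(-49) = -1839*(-1/49) = 1839/49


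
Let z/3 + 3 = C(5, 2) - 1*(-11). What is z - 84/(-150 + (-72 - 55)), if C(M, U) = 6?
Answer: 11718/277 ≈ 42.303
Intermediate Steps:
z = 42 (z = -9 + 3*(6 - 1*(-11)) = -9 + 3*(6 + 11) = -9 + 3*17 = -9 + 51 = 42)
z - 84/(-150 + (-72 - 55)) = 42 - 84/(-150 + (-72 - 55)) = 42 - 84/(-150 - 127) = 42 - 84/(-277) = 42 - 84*(-1/277) = 42 + 84/277 = 11718/277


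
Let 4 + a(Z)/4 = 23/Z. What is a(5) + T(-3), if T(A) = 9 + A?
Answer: 42/5 ≈ 8.4000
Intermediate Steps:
a(Z) = -16 + 92/Z (a(Z) = -16 + 4*(23/Z) = -16 + 92/Z)
a(5) + T(-3) = (-16 + 92/5) + (9 - 3) = (-16 + 92*(⅕)) + 6 = (-16 + 92/5) + 6 = 12/5 + 6 = 42/5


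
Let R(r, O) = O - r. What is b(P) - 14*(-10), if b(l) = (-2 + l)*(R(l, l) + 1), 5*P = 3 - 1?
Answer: 692/5 ≈ 138.40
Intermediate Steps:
P = 2/5 (P = (3 - 1)/5 = (1/5)*2 = 2/5 ≈ 0.40000)
b(l) = -2 + l (b(l) = (-2 + l)*((l - l) + 1) = (-2 + l)*(0 + 1) = (-2 + l)*1 = -2 + l)
b(P) - 14*(-10) = (-2 + 2/5) - 14*(-10) = -8/5 + 140 = 692/5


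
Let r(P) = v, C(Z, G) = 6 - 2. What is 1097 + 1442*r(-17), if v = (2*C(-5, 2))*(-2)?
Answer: -21975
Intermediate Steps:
C(Z, G) = 4
v = -16 (v = (2*4)*(-2) = 8*(-2) = -16)
r(P) = -16
1097 + 1442*r(-17) = 1097 + 1442*(-16) = 1097 - 23072 = -21975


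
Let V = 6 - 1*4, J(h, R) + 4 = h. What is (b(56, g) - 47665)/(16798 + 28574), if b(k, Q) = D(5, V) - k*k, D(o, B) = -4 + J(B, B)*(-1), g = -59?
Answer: -50803/45372 ≈ -1.1197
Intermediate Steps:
J(h, R) = -4 + h
V = 2 (V = 6 - 4 = 2)
D(o, B) = -B (D(o, B) = -4 + (-4 + B)*(-1) = -4 + (4 - B) = -B)
b(k, Q) = -2 - k² (b(k, Q) = -1*2 - k*k = -2 - k²)
(b(56, g) - 47665)/(16798 + 28574) = ((-2 - 1*56²) - 47665)/(16798 + 28574) = ((-2 - 1*3136) - 47665)/45372 = ((-2 - 3136) - 47665)*(1/45372) = (-3138 - 47665)*(1/45372) = -50803*1/45372 = -50803/45372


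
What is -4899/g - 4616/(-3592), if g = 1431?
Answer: -457988/214173 ≈ -2.1384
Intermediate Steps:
-4899/g - 4616/(-3592) = -4899/1431 - 4616/(-3592) = -4899*1/1431 - 4616*(-1/3592) = -1633/477 + 577/449 = -457988/214173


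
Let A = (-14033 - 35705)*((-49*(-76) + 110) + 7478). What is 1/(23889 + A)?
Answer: -1/562612367 ≈ -1.7774e-9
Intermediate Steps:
A = -562636256 (A = -49738*((3724 + 110) + 7478) = -49738*(3834 + 7478) = -49738*11312 = -562636256)
1/(23889 + A) = 1/(23889 - 562636256) = 1/(-562612367) = -1/562612367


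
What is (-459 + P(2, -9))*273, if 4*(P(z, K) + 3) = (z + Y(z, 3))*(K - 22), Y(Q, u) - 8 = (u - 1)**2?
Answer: -311493/2 ≈ -1.5575e+5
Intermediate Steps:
Y(Q, u) = 8 + (-1 + u)**2 (Y(Q, u) = 8 + (u - 1)**2 = 8 + (-1 + u)**2)
P(z, K) = -3 + (-22 + K)*(12 + z)/4 (P(z, K) = -3 + ((z + (8 + (-1 + 3)**2))*(K - 22))/4 = -3 + ((z + (8 + 2**2))*(-22 + K))/4 = -3 + ((z + (8 + 4))*(-22 + K))/4 = -3 + ((z + 12)*(-22 + K))/4 = -3 + ((12 + z)*(-22 + K))/4 = -3 + ((-22 + K)*(12 + z))/4 = -3 + (-22 + K)*(12 + z)/4)
(-459 + P(2, -9))*273 = (-459 + (-69 + 3*(-9) - 11/2*2 + (1/4)*(-9)*2))*273 = (-459 + (-69 - 27 - 11 - 9/2))*273 = (-459 - 223/2)*273 = -1141/2*273 = -311493/2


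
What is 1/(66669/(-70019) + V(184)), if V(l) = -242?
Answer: -70019/17011267 ≈ -0.0041160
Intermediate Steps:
1/(66669/(-70019) + V(184)) = 1/(66669/(-70019) - 242) = 1/(66669*(-1/70019) - 242) = 1/(-66669/70019 - 242) = 1/(-17011267/70019) = -70019/17011267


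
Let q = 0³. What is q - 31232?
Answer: -31232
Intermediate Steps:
q = 0
q - 31232 = 0 - 31232 = -31232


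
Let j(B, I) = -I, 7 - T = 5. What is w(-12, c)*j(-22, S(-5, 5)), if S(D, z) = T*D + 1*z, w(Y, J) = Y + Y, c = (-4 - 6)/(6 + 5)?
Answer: -120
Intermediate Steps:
c = -10/11 ≈ -0.90909
T = 2 (T = 7 - 1*5 = 7 - 5 = 2)
w(Y, J) = 2*Y
S(D, z) = z + 2*D (S(D, z) = 2*D + 1*z = 2*D + z = z + 2*D)
w(-12, c)*j(-22, S(-5, 5)) = (2*(-12))*(-(5 + 2*(-5))) = -(-24)*(5 - 10) = -(-24)*(-5) = -24*5 = -120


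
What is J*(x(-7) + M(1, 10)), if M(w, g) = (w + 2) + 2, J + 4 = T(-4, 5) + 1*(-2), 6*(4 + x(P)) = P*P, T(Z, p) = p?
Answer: -55/6 ≈ -9.1667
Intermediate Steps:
x(P) = -4 + P²/6 (x(P) = -4 + (P*P)/6 = -4 + P²/6)
J = -1 (J = -4 + (5 + 1*(-2)) = -4 + (5 - 2) = -4 + 3 = -1)
M(w, g) = 4 + w (M(w, g) = (2 + w) + 2 = 4 + w)
J*(x(-7) + M(1, 10)) = -((-4 + (⅙)*(-7)²) + (4 + 1)) = -((-4 + (⅙)*49) + 5) = -((-4 + 49/6) + 5) = -(25/6 + 5) = -1*55/6 = -55/6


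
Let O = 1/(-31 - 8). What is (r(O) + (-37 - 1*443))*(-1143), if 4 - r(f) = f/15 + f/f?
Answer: 35438588/65 ≈ 5.4521e+5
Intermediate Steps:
O = -1/39 (O = 1/(-39) = -1/39 ≈ -0.025641)
r(f) = 3 - f/15 (r(f) = 4 - (f/15 + f/f) = 4 - (f*(1/15) + 1) = 4 - (f/15 + 1) = 4 - (1 + f/15) = 4 + (-1 - f/15) = 3 - f/15)
(r(O) + (-37 - 1*443))*(-1143) = ((3 - 1/15*(-1/39)) + (-37 - 1*443))*(-1143) = ((3 + 1/585) + (-37 - 443))*(-1143) = (1756/585 - 480)*(-1143) = -279044/585*(-1143) = 35438588/65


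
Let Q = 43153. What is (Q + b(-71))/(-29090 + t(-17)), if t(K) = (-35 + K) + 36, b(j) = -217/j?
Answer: -510680/344421 ≈ -1.4827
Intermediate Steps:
t(K) = 1 + K
(Q + b(-71))/(-29090 + t(-17)) = (43153 - 217/(-71))/(-29090 + (1 - 17)) = (43153 - 217*(-1/71))/(-29090 - 16) = (43153 + 217/71)/(-29106) = (3064080/71)*(-1/29106) = -510680/344421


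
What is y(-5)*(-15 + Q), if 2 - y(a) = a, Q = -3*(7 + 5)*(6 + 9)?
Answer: -3885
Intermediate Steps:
Q = -540 (Q = -36*15 = -3*180 = -540)
y(a) = 2 - a
y(-5)*(-15 + Q) = (2 - 1*(-5))*(-15 - 540) = (2 + 5)*(-555) = 7*(-555) = -3885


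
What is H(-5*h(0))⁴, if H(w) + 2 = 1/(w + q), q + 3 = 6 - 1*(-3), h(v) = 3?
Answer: 130321/6561 ≈ 19.863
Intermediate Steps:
q = 6 (q = -3 + (6 - 1*(-3)) = -3 + (6 + 3) = -3 + 9 = 6)
H(w) = -2 + 1/(6 + w) (H(w) = -2 + 1/(w + 6) = -2 + 1/(6 + w))
H(-5*h(0))⁴ = ((-11 - (-10)*3)/(6 - 5*3))⁴ = ((-11 - 2*(-15))/(6 - 15))⁴ = ((-11 + 30)/(-9))⁴ = (-⅑*19)⁴ = (-19/9)⁴ = 130321/6561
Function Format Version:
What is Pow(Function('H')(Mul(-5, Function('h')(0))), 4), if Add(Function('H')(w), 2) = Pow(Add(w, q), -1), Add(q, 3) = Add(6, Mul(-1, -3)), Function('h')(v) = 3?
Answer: Rational(130321, 6561) ≈ 19.863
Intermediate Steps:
q = 6 (q = Add(-3, Add(6, Mul(-1, -3))) = Add(-3, Add(6, 3)) = Add(-3, 9) = 6)
Function('H')(w) = Add(-2, Pow(Add(6, w), -1)) (Function('H')(w) = Add(-2, Pow(Add(w, 6), -1)) = Add(-2, Pow(Add(6, w), -1)))
Pow(Function('H')(Mul(-5, Function('h')(0))), 4) = Pow(Mul(Pow(Add(6, Mul(-5, 3)), -1), Add(-11, Mul(-2, Mul(-5, 3)))), 4) = Pow(Mul(Pow(Add(6, -15), -1), Add(-11, Mul(-2, -15))), 4) = Pow(Mul(Pow(-9, -1), Add(-11, 30)), 4) = Pow(Mul(Rational(-1, 9), 19), 4) = Pow(Rational(-19, 9), 4) = Rational(130321, 6561)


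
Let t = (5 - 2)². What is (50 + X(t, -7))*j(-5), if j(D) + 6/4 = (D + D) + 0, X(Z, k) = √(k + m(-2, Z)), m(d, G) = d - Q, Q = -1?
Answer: -575 - 23*I*√2 ≈ -575.0 - 32.527*I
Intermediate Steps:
t = 9 (t = 3² = 9)
m(d, G) = 1 + d (m(d, G) = d - 1*(-1) = d + 1 = 1 + d)
X(Z, k) = √(-1 + k) (X(Z, k) = √(k + (1 - 2)) = √(k - 1) = √(-1 + k))
j(D) = -3/2 + 2*D (j(D) = -3/2 + ((D + D) + 0) = -3/2 + (2*D + 0) = -3/2 + 2*D)
(50 + X(t, -7))*j(-5) = (50 + √(-1 - 7))*(-3/2 + 2*(-5)) = (50 + √(-8))*(-3/2 - 10) = (50 + 2*I*√2)*(-23/2) = -575 - 23*I*√2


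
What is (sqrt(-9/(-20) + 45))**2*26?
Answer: 11817/10 ≈ 1181.7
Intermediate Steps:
(sqrt(-9/(-20) + 45))**2*26 = (sqrt(-9*(-1/20) + 45))**2*26 = (sqrt(9/20 + 45))**2*26 = (sqrt(909/20))**2*26 = (3*sqrt(505)/10)**2*26 = (909/20)*26 = 11817/10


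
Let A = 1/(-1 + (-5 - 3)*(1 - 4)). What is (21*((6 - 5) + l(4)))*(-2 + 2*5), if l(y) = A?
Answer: 4032/23 ≈ 175.30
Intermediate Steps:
A = 1/23 (A = 1/(-1 - 8*(-3)) = 1/(-1 + 24) = 1/23 ≈ 0.043478)
l(y) = 1/23
(21*((6 - 5) + l(4)))*(-2 + 2*5) = (21*((6 - 5) + 1/23))*(-2 + 2*5) = (21*(1 + 1/23))*(-2 + 10) = (21*(24/23))*8 = (504/23)*8 = 4032/23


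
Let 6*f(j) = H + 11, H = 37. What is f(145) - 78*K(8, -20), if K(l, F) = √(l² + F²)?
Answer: 8 - 312*√29 ≈ -1672.2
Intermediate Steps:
f(j) = 8 (f(j) = (37 + 11)/6 = (⅙)*48 = 8)
K(l, F) = √(F² + l²)
f(145) - 78*K(8, -20) = 8 - 78*√((-20)² + 8²) = 8 - 78*√(400 + 64) = 8 - 312*√29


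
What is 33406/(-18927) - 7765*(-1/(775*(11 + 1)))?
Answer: -10913843/11734740 ≈ -0.93005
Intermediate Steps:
33406/(-18927) - 7765*(-1/(775*(11 + 1))) = 33406*(-1/18927) - 7765/((31*12)*(-25)) = -33406/18927 - 7765/(372*(-25)) = -33406/18927 - 7765/(-9300) = -33406/18927 - 7765*(-1/9300) = -33406/18927 + 1553/1860 = -10913843/11734740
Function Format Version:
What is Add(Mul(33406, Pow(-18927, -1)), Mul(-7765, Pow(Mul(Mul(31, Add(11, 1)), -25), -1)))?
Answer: Rational(-10913843, 11734740) ≈ -0.93005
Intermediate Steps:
Add(Mul(33406, Pow(-18927, -1)), Mul(-7765, Pow(Mul(Mul(31, Add(11, 1)), -25), -1))) = Add(Mul(33406, Rational(-1, 18927)), Mul(-7765, Pow(Mul(Mul(31, 12), -25), -1))) = Add(Rational(-33406, 18927), Mul(-7765, Pow(Mul(372, -25), -1))) = Add(Rational(-33406, 18927), Mul(-7765, Pow(-9300, -1))) = Add(Rational(-33406, 18927), Mul(-7765, Rational(-1, 9300))) = Add(Rational(-33406, 18927), Rational(1553, 1860)) = Rational(-10913843, 11734740)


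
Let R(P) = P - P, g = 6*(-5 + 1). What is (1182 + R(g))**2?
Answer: 1397124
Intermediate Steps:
g = -24 (g = 6*(-4) = -24)
R(P) = 0
(1182 + R(g))**2 = (1182 + 0)**2 = 1182**2 = 1397124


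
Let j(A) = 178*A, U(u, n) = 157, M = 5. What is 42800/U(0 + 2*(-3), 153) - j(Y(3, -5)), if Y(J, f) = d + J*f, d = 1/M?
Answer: 2282004/785 ≈ 2907.0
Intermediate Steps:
d = ⅕ (d = 1/5 = ⅕ ≈ 0.20000)
Y(J, f) = ⅕ + J*f
42800/U(0 + 2*(-3), 153) - j(Y(3, -5)) = 42800/157 - 178*(⅕ + 3*(-5)) = 42800*(1/157) - 178*(⅕ - 15) = 42800/157 - 178*(-74)/5 = 42800/157 - 1*(-13172/5) = 42800/157 + 13172/5 = 2282004/785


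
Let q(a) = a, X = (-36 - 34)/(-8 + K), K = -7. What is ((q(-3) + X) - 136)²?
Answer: 162409/9 ≈ 18045.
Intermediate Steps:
X = 14/3 (X = (-36 - 34)/(-8 - 7) = -70/(-15) = -70*(-1/15) = 14/3 ≈ 4.6667)
((q(-3) + X) - 136)² = ((-3 + 14/3) - 136)² = (5/3 - 136)² = (-403/3)² = 162409/9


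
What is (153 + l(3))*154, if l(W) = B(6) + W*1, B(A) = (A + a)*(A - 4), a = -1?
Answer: 25564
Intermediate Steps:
B(A) = (-1 + A)*(-4 + A) (B(A) = (A - 1)*(A - 4) = (-1 + A)*(-4 + A))
l(W) = 10 + W (l(W) = (4 + 6² - 5*6) + W*1 = (4 + 36 - 30) + W = 10 + W)
(153 + l(3))*154 = (153 + (10 + 3))*154 = (153 + 13)*154 = 166*154 = 25564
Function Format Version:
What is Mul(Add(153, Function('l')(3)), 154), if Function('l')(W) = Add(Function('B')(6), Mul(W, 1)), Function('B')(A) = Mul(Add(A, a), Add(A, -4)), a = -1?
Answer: 25564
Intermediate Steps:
Function('B')(A) = Mul(Add(-1, A), Add(-4, A)) (Function('B')(A) = Mul(Add(A, -1), Add(A, -4)) = Mul(Add(-1, A), Add(-4, A)))
Function('l')(W) = Add(10, W) (Function('l')(W) = Add(Add(4, Pow(6, 2), Mul(-5, 6)), Mul(W, 1)) = Add(Add(4, 36, -30), W) = Add(10, W))
Mul(Add(153, Function('l')(3)), 154) = Mul(Add(153, Add(10, 3)), 154) = Mul(Add(153, 13), 154) = Mul(166, 154) = 25564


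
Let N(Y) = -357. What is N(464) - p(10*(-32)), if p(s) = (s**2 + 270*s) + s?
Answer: -16037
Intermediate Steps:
p(s) = s**2 + 271*s
N(464) - p(10*(-32)) = -357 - 10*(-32)*(271 + 10*(-32)) = -357 - (-320)*(271 - 320) = -357 - (-320)*(-49) = -357 - 1*15680 = -357 - 15680 = -16037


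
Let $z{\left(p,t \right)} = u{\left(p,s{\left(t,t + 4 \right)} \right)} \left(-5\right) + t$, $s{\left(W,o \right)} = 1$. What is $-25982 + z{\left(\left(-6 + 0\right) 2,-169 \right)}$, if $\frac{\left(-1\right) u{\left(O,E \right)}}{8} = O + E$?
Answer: $-26591$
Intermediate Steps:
$u{\left(O,E \right)} = - 8 E - 8 O$ ($u{\left(O,E \right)} = - 8 \left(O + E\right) = - 8 \left(E + O\right) = - 8 E - 8 O$)
$z{\left(p,t \right)} = 40 + t + 40 p$ ($z{\left(p,t \right)} = \left(\left(-8\right) 1 - 8 p\right) \left(-5\right) + t = \left(-8 - 8 p\right) \left(-5\right) + t = \left(40 + 40 p\right) + t = 40 + t + 40 p$)
$-25982 + z{\left(\left(-6 + 0\right) 2,-169 \right)} = -25982 + \left(40 - 169 + 40 \left(-6 + 0\right) 2\right) = -25982 + \left(40 - 169 + 40 \left(\left(-6\right) 2\right)\right) = -25982 + \left(40 - 169 + 40 \left(-12\right)\right) = -25982 - 609 = -26591$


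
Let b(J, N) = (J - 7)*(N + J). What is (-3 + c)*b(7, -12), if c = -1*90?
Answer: 0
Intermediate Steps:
b(J, N) = (-7 + J)*(J + N)
c = -90
(-3 + c)*b(7, -12) = (-3 - 90)*(7**2 - 7*7 - 7*(-12) + 7*(-12)) = -93*(49 - 49 + 84 - 84) = -93*0 = 0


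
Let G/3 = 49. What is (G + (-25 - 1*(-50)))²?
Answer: 29584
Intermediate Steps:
G = 147 (G = 3*49 = 147)
(G + (-25 - 1*(-50)))² = (147 + (-25 - 1*(-50)))² = (147 + (-25 + 50))² = (147 + 25)² = 172² = 29584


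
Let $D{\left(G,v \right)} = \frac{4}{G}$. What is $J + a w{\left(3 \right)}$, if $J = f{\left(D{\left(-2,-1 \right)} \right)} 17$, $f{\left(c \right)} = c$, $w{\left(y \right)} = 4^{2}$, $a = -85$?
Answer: $-1394$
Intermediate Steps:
$w{\left(y \right)} = 16$
$J = -34$ ($J = \frac{4}{-2} \cdot 17 = 4 \left(- \frac{1}{2}\right) 17 = \left(-2\right) 17 = -34$)
$J + a w{\left(3 \right)} = -34 - 1360 = -1394$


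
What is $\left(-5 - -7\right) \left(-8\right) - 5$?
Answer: $-21$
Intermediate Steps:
$\left(-5 - -7\right) \left(-8\right) - 5 = \left(-5 + 7\right) \left(-8\right) - 5 = 2 \left(-8\right) - 5 = -16 - 5 = -21$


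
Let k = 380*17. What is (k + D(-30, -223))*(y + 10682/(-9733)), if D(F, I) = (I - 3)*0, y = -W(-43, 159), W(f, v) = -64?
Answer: 3955005800/9733 ≈ 4.0635e+5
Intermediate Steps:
k = 6460
y = 64 (y = -1*(-64) = 64)
D(F, I) = 0 (D(F, I) = (-3 + I)*0 = 0)
(k + D(-30, -223))*(y + 10682/(-9733)) = (6460 + 0)*(64 + 10682/(-9733)) = 6460*(64 + 10682*(-1/9733)) = 6460*(64 - 10682/9733) = 6460*(612230/9733) = 3955005800/9733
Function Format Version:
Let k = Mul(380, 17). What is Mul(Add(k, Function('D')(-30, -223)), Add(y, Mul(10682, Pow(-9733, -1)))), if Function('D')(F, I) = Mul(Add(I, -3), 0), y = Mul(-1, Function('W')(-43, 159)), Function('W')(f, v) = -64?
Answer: Rational(3955005800, 9733) ≈ 4.0635e+5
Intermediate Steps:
k = 6460
y = 64 (y = Mul(-1, -64) = 64)
Function('D')(F, I) = 0 (Function('D')(F, I) = Mul(Add(-3, I), 0) = 0)
Mul(Add(k, Function('D')(-30, -223)), Add(y, Mul(10682, Pow(-9733, -1)))) = Mul(Add(6460, 0), Add(64, Mul(10682, Pow(-9733, -1)))) = Mul(6460, Add(64, Mul(10682, Rational(-1, 9733)))) = Mul(6460, Add(64, Rational(-10682, 9733))) = Mul(6460, Rational(612230, 9733)) = Rational(3955005800, 9733)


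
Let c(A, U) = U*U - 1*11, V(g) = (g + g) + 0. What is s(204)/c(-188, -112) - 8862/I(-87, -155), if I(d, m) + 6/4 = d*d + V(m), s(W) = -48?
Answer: -222831612/181916495 ≈ -1.2249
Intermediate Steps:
V(g) = 2*g (V(g) = 2*g + 0 = 2*g)
c(A, U) = -11 + U**2 (c(A, U) = U**2 - 11 = -11 + U**2)
I(d, m) = -3/2 + d**2 + 2*m (I(d, m) = -3/2 + (d*d + 2*m) = -3/2 + (d**2 + 2*m) = -3/2 + d**2 + 2*m)
s(204)/c(-188, -112) - 8862/I(-87, -155) = -48/(-11 + (-112)**2) - 8862/(-3/2 + (-87)**2 + 2*(-155)) = -48/(-11 + 12544) - 8862/(-3/2 + 7569 - 310) = -48/12533 - 8862/14515/2 = -48*1/12533 - 8862*2/14515 = -48/12533 - 17724/14515 = -222831612/181916495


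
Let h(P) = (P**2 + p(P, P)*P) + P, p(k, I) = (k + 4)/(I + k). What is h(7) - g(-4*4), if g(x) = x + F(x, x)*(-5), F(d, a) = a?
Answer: -5/2 ≈ -2.5000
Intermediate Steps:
p(k, I) = (4 + k)/(I + k)
g(x) = -4*x (g(x) = x + x*(-5) = x - 5*x = -4*x)
h(P) = 2 + P**2 + 3*P/2 (h(P) = (P**2 + ((4 + P)/(P + P))*P) + P = (P**2 + ((4 + P)/((2*P)))*P) + P = (P**2 + ((1/(2*P))*(4 + P))*P) + P = (P**2 + ((4 + P)/(2*P))*P) + P = (P**2 + (2 + P/2)) + P = (2 + P**2 + P/2) + P = 2 + P**2 + 3*P/2)
h(7) - g(-4*4) = (2 + 7**2 + (3/2)*7) - (-4)*(-4*4) = (2 + 49 + 21/2) - (-4)*(-16) = 123/2 - 1*64 = 123/2 - 64 = -5/2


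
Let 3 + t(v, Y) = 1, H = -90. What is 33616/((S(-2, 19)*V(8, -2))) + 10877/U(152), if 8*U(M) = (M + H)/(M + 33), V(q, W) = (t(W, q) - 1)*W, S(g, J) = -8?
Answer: 24081809/93 ≈ 2.5894e+5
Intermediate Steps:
t(v, Y) = -2 (t(v, Y) = -3 + 1 = -2)
V(q, W) = -3*W (V(q, W) = (-2 - 1)*W = -3*W)
U(M) = (-90 + M)/(8*(33 + M)) (U(M) = ((M - 90)/(M + 33))/8 = ((-90 + M)/(33 + M))/8 = (-90 + M)/(8*(33 + M)))
33616/((S(-2, 19)*V(8, -2))) + 10877/U(152) = 33616/((-(-24)*(-2))) + 10877/(((-90 + 152)/(8*(33 + 152)))) = 33616/((-8*6)) + 10877/(((1/8)*62/185)) = 33616/(-48) + 10877/(((1/8)*(1/185)*62)) = 33616*(-1/48) + 10877/(31/740) = -2101/3 + 10877*(740/31) = -2101/3 + 8048980/31 = 24081809/93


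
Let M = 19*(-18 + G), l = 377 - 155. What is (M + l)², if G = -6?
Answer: 54756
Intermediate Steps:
l = 222
M = -456 (M = 19*(-18 - 6) = 19*(-24) = -456)
(M + l)² = (-456 + 222)² = (-234)² = 54756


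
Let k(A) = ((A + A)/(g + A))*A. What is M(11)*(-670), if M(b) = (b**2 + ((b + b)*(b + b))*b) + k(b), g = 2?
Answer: -47588090/13 ≈ -3.6606e+6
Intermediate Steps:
k(A) = 2*A**2/(2 + A) (k(A) = ((A + A)/(2 + A))*A = ((2*A)/(2 + A))*A = (2*A/(2 + A))*A = 2*A**2/(2 + A))
M(b) = b**2 + 4*b**3 + 2*b**2/(2 + b) (M(b) = (b**2 + ((b + b)*(b + b))*b) + 2*b**2/(2 + b) = (b**2 + ((2*b)*(2*b))*b) + 2*b**2/(2 + b) = (b**2 + (4*b**2)*b) + 2*b**2/(2 + b) = (b**2 + 4*b**3) + 2*b**2/(2 + b) = b**2 + 4*b**3 + 2*b**2/(2 + b))
M(11)*(-670) = (11**2*(2 + (1 + 4*11)*(2 + 11))/(2 + 11))*(-670) = (121*(2 + (1 + 44)*13)/13)*(-670) = (121*(1/13)*(2 + 45*13))*(-670) = (121*(1/13)*(2 + 585))*(-670) = (121*(1/13)*587)*(-670) = (71027/13)*(-670) = -47588090/13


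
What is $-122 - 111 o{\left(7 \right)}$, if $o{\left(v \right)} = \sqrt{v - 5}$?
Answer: $-122 - 111 \sqrt{2} \approx -278.98$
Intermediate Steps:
$o{\left(v \right)} = \sqrt{-5 + v}$
$-122 - 111 o{\left(7 \right)} = -122 - 111 \sqrt{-5 + 7} = -122 - 111 \sqrt{2}$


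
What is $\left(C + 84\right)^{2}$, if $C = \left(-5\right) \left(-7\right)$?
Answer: $14161$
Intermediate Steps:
$C = 35$
$\left(C + 84\right)^{2} = \left(35 + 84\right)^{2} = 119^{2} = 14161$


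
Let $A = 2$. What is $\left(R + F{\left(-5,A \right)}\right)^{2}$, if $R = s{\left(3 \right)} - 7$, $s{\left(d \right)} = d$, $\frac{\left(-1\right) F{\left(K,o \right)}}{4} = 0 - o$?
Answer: $16$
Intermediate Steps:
$F{\left(K,o \right)} = 4 o$ ($F{\left(K,o \right)} = - 4 \left(0 - o\right) = - 4 \left(- o\right) = 4 o$)
$R = -4$ ($R = 3 - 7 = -4$)
$\left(R + F{\left(-5,A \right)}\right)^{2} = \left(-4 + 4 \cdot 2\right)^{2} = \left(-4 + 8\right)^{2} = 4^{2} = 16$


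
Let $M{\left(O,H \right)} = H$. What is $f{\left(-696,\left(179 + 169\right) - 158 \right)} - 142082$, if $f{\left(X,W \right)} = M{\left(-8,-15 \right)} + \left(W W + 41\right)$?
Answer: $-105956$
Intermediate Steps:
$f{\left(X,W \right)} = 26 + W^{2}$ ($f{\left(X,W \right)} = -15 + \left(W W + 41\right) = -15 + \left(W^{2} + 41\right) = -15 + \left(41 + W^{2}\right) = 26 + W^{2}$)
$f{\left(-696,\left(179 + 169\right) - 158 \right)} - 142082 = \left(26 + \left(\left(179 + 169\right) - 158\right)^{2}\right) - 142082 = \left(26 + \left(348 - 158\right)^{2}\right) - 142082 = \left(26 + 190^{2}\right) - 142082 = \left(26 + 36100\right) - 142082 = 36126 - 142082 = -105956$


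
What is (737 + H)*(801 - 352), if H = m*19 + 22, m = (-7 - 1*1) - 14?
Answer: 153109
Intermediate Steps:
m = -22 (m = (-7 - 1) - 14 = -8 - 14 = -22)
H = -396 (H = -22*19 + 22 = -418 + 22 = -396)
(737 + H)*(801 - 352) = (737 - 396)*(801 - 352) = 341*449 = 153109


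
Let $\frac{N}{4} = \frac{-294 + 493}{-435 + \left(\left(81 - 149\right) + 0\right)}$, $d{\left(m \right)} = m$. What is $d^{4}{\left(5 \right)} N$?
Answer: $- \frac{497500}{503} \approx -989.07$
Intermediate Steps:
$N = - \frac{796}{503}$ ($N = 4 \frac{-294 + 493}{-435 + \left(\left(81 - 149\right) + 0\right)} = 4 \frac{199}{-435 + \left(-68 + 0\right)} = 4 \frac{199}{-435 - 68} = 4 \frac{199}{-503} = 4 \cdot 199 \left(- \frac{1}{503}\right) = 4 \left(- \frac{199}{503}\right) = - \frac{796}{503} \approx -1.5825$)
$d^{4}{\left(5 \right)} N = 5^{4} \left(- \frac{796}{503}\right) = 625 \left(- \frac{796}{503}\right) = - \frac{497500}{503}$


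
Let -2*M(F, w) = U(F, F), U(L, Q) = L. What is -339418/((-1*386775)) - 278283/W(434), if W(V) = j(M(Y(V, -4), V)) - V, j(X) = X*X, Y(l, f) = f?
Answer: 21555771413/33262650 ≈ 648.05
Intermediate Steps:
M(F, w) = -F/2
j(X) = X**2
W(V) = 4 - V (W(V) = (-1/2*(-4))**2 - V = 2**2 - V = 4 - V)
-339418/((-1*386775)) - 278283/W(434) = -339418/((-1*386775)) - 278283/(4 - 1*434) = -339418/(-386775) - 278283/(4 - 434) = -339418*(-1/386775) - 278283/(-430) = 339418/386775 - 278283*(-1/430) = 339418/386775 + 278283/430 = 21555771413/33262650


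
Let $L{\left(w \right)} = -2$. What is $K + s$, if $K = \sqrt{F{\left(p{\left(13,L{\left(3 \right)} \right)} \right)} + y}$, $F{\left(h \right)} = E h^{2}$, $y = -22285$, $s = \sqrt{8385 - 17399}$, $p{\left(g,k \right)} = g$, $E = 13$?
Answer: $i \left(\sqrt{9014} + 18 \sqrt{62}\right) \approx 236.67 i$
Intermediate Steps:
$s = i \sqrt{9014}$ ($s = \sqrt{-9014} = i \sqrt{9014} \approx 94.942 i$)
$F{\left(h \right)} = 13 h^{2}$
$K = 18 i \sqrt{62}$ ($K = \sqrt{13 \cdot 13^{2} - 22285} = \sqrt{13 \cdot 169 - 22285} = \sqrt{2197 - 22285} = \sqrt{-20088} = 18 i \sqrt{62} \approx 141.73 i$)
$K + s = 18 i \sqrt{62} + i \sqrt{9014} = i \sqrt{9014} + 18 i \sqrt{62}$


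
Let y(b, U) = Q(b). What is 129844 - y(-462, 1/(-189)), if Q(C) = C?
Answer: 130306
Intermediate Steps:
y(b, U) = b
129844 - y(-462, 1/(-189)) = 129844 - 1*(-462) = 129844 + 462 = 130306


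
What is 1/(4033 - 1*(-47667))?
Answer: 1/51700 ≈ 1.9342e-5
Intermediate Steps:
1/(4033 - 1*(-47667)) = 1/(4033 + 47667) = 1/51700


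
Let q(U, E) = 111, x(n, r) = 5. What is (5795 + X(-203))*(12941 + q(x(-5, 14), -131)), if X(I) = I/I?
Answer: 75649392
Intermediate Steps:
X(I) = 1
(5795 + X(-203))*(12941 + q(x(-5, 14), -131)) = (5795 + 1)*(12941 + 111) = 5796*13052 = 75649392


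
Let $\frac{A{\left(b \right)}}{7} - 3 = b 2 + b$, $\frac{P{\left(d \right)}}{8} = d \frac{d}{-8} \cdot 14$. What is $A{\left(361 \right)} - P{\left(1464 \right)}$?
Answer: $30013746$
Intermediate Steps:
$P{\left(d \right)} = - 14 d^{2}$ ($P{\left(d \right)} = 8 d \frac{d}{-8} \cdot 14 = 8 d d \left(- \frac{1}{8}\right) 14 = 8 d \left(- \frac{d}{8}\right) 14 = 8 - \frac{d^{2}}{8} \cdot 14 = 8 \left(- \frac{7 d^{2}}{4}\right) = - 14 d^{2}$)
$A{\left(b \right)} = 21 + 21 b$ ($A{\left(b \right)} = 21 + 7 \left(b 2 + b\right) = 21 + 7 \left(2 b + b\right) = 21 + 7 \cdot 3 b = 21 + 21 b$)
$A{\left(361 \right)} - P{\left(1464 \right)} = \left(21 + 21 \cdot 361\right) - - 14 \cdot 1464^{2} = \left(21 + 7581\right) - \left(-14\right) 2143296 = 7602 - -30006144 = 7602 + 30006144 = 30013746$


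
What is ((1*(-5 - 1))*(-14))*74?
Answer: 6216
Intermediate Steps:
((1*(-5 - 1))*(-14))*74 = ((1*(-6))*(-14))*74 = -6*(-14)*74 = 84*74 = 6216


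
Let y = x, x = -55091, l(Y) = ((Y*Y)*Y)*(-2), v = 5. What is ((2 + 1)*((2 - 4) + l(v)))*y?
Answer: 41648796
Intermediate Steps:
l(Y) = -2*Y³ (l(Y) = (Y²*Y)*(-2) = Y³*(-2) = -2*Y³)
y = -55091
((2 + 1)*((2 - 4) + l(v)))*y = ((2 + 1)*((2 - 4) - 2*5³))*(-55091) = (3*(-2 - 2*125))*(-55091) = (3*(-2 - 250))*(-55091) = (3*(-252))*(-55091) = -756*(-55091) = 41648796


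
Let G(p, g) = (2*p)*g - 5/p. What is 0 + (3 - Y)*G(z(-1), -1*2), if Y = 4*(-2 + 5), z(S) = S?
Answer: -81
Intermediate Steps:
G(p, g) = -5/p + 2*g*p (G(p, g) = 2*g*p - 5/p = -5/p + 2*g*p)
Y = 12 (Y = 4*3 = 12)
0 + (3 - Y)*G(z(-1), -1*2) = 0 + (3 - 1*12)*(-5/(-1) + 2*(-1*2)*(-1)) = 0 + (3 - 12)*(-5*(-1) + 2*(-2)*(-1)) = 0 - 9*(5 + 4) = 0 - 9*9 = 0 - 81 = -81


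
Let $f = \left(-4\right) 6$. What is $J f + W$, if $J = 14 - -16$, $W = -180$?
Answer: $-900$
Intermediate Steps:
$f = -24$
$J = 30$ ($J = 14 + 16 = 30$)
$J f + W = 30 \left(-24\right) - 180 = -720 - 180 = -900$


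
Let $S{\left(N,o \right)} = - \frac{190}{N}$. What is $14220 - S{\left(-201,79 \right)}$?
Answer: $\frac{2858030}{201} \approx 14219.0$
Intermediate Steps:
$14220 - S{\left(-201,79 \right)} = 14220 - - \frac{190}{-201} = 14220 - \left(-190\right) \left(- \frac{1}{201}\right) = 14220 - \frac{190}{201} = \frac{2858030}{201}$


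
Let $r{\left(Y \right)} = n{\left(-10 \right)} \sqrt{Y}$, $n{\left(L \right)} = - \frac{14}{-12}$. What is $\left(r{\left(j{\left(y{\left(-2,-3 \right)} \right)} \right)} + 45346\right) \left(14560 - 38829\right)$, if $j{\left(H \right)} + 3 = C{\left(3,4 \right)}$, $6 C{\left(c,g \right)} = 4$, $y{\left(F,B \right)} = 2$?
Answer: $-1100502074 - \frac{169883 i \sqrt{21}}{18} \approx -1.1005 \cdot 10^{9} - 43250.0 i$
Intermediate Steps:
$n{\left(L \right)} = \frac{7}{6}$ ($n{\left(L \right)} = \left(-14\right) \left(- \frac{1}{12}\right) = \frac{7}{6}$)
$C{\left(c,g \right)} = \frac{2}{3}$ ($C{\left(c,g \right)} = \frac{1}{6} \cdot 4 = \frac{2}{3}$)
$j{\left(H \right)} = - \frac{7}{3}$ ($j{\left(H \right)} = -3 + \frac{2}{3} = - \frac{7}{3}$)
$r{\left(Y \right)} = \frac{7 \sqrt{Y}}{6}$
$\left(r{\left(j{\left(y{\left(-2,-3 \right)} \right)} \right)} + 45346\right) \left(14560 - 38829\right) = \left(\frac{7 \sqrt{- \frac{7}{3}}}{6} + 45346\right) \left(14560 - 38829\right) = \left(\frac{7 \frac{i \sqrt{21}}{3}}{6} + 45346\right) \left(-24269\right) = \left(\frac{7 i \sqrt{21}}{18} + 45346\right) \left(-24269\right) = \left(45346 + \frac{7 i \sqrt{21}}{18}\right) \left(-24269\right) = -1100502074 - \frac{169883 i \sqrt{21}}{18}$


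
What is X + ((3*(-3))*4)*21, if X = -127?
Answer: -883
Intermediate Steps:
X + ((3*(-3))*4)*21 = -127 + ((3*(-3))*4)*21 = -127 - 9*4*21 = -127 - 36*21 = -127 - 756 = -883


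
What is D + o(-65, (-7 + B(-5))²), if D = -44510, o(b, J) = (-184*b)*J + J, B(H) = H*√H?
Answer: -953546 + 837270*I*√5 ≈ -9.5355e+5 + 1.8722e+6*I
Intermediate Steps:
B(H) = H^(3/2)
o(b, J) = J - 184*J*b (o(b, J) = -184*J*b + J = J - 184*J*b)
D + o(-65, (-7 + B(-5))²) = -44510 + (-7 + (-5)^(3/2))²*(1 - 184*(-65)) = -44510 + (-7 - 5*I*√5)²*(1 + 11960) = -44510 + (-7 - 5*I*√5)²*11961 = -44510 + 11961*(-7 - 5*I*√5)²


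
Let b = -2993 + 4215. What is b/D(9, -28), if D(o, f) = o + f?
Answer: -1222/19 ≈ -64.316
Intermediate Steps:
D(o, f) = f + o
b = 1222
b/D(9, -28) = 1222/(-28 + 9) = 1222/(-19) = 1222*(-1/19) = -1222/19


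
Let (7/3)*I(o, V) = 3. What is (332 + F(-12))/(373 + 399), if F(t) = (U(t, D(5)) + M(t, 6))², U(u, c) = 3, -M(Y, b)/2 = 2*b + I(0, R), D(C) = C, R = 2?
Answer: 43493/37828 ≈ 1.1498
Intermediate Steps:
I(o, V) = 9/7 (I(o, V) = (3/7)*3 = 9/7)
M(Y, b) = -18/7 - 4*b (M(Y, b) = -2*(2*b + 9/7) = -2*(9/7 + 2*b) = -18/7 - 4*b)
F(t) = 27225/49 (F(t) = (3 + (-18/7 - 4*6))² = (3 + (-18/7 - 24))² = (3 - 186/7)² = (-165/7)² = 27225/49)
(332 + F(-12))/(373 + 399) = (332 + 27225/49)/(373 + 399) = (43493/49)/772 = (43493/49)*(1/772) = 43493/37828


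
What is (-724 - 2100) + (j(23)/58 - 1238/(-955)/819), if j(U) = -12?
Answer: -64059203888/22682205 ≈ -2824.2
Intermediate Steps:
(-724 - 2100) + (j(23)/58 - 1238/(-955)/819) = (-724 - 2100) + (-12/58 - 1238/(-955)/819) = -2824 + (-12*1/58 - 1238*(-1/955)*(1/819)) = -2824 + (-6/29 + (1238/955)*(1/819)) = -2824 + (-6/29 + 1238/782145) = -2824 - 4656968/22682205 = -64059203888/22682205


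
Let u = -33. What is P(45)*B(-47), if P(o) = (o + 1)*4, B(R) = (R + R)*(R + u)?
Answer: 1383680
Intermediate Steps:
B(R) = 2*R*(-33 + R) (B(R) = (R + R)*(R - 33) = (2*R)*(-33 + R) = 2*R*(-33 + R))
P(o) = 4 + 4*o (P(o) = (1 + o)*4 = 4 + 4*o)
P(45)*B(-47) = (4 + 4*45)*(2*(-47)*(-33 - 47)) = (4 + 180)*(2*(-47)*(-80)) = 184*7520 = 1383680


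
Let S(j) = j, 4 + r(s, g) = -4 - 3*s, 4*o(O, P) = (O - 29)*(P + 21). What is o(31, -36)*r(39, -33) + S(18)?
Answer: 1911/2 ≈ 955.50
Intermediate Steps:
o(O, P) = (-29 + O)*(21 + P)/4 (o(O, P) = ((O - 29)*(P + 21))/4 = ((-29 + O)*(21 + P))/4 = (-29 + O)*(21 + P)/4)
r(s, g) = -8 - 3*s (r(s, g) = -4 + (-4 - 3*s) = -8 - 3*s)
o(31, -36)*r(39, -33) + S(18) = (-609/4 - 29/4*(-36) + (21/4)*31 + (¼)*31*(-36))*(-8 - 3*39) + 18 = (-609/4 + 261 + 651/4 - 279)*(-8 - 117) + 18 = -15/2*(-125) + 18 = 1875/2 + 18 = 1911/2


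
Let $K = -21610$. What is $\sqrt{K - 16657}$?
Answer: $i \sqrt{38267} \approx 195.62 i$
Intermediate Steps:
$\sqrt{K - 16657} = \sqrt{-21610 - 16657} = \sqrt{-38267} = i \sqrt{38267}$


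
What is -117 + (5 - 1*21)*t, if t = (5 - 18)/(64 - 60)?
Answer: -65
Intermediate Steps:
t = -13/4 ≈ -3.2500
-117 + (5 - 1*21)*t = -117 + (5 - 1*21)*(-13/4) = -117 + (5 - 21)*(-13/4) = -117 - 16*(-13/4) = -117 + 52 = -65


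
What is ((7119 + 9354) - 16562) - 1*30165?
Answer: -30254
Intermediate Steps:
((7119 + 9354) - 16562) - 1*30165 = (16473 - 16562) - 30165 = -89 - 30165 = -30254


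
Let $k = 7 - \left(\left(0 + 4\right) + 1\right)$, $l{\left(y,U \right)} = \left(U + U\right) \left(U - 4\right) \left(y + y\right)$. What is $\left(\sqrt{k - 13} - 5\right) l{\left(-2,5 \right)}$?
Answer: $200 - 40 i \sqrt{11} \approx 200.0 - 132.67 i$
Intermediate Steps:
$l{\left(y,U \right)} = 4 U y \left(-4 + U\right)$ ($l{\left(y,U \right)} = 2 U \left(-4 + U\right) 2 y = 2 U 2 y \left(-4 + U\right) = 4 U y \left(-4 + U\right)$)
$k = 2$ ($k = 7 - \left(4 + 1\right) = 7 - 5 = 2$)
$\left(\sqrt{k - 13} - 5\right) l{\left(-2,5 \right)} = \left(\sqrt{2 - 13} - 5\right) 4 \cdot 5 \left(-2\right) \left(-4 + 5\right) = \left(\sqrt{-11} - 5\right) 4 \cdot 5 \left(-2\right) 1 = \left(i \sqrt{11} - 5\right) \left(-40\right) = \left(-5 + i \sqrt{11}\right) \left(-40\right) = 200 - 40 i \sqrt{11}$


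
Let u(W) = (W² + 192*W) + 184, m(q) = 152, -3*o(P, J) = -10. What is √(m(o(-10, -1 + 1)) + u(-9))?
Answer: I*√1311 ≈ 36.208*I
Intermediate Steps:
o(P, J) = 10/3 (o(P, J) = -⅓*(-10) = 10/3)
u(W) = 184 + W² + 192*W
√(m(o(-10, -1 + 1)) + u(-9)) = √(152 + (184 + (-9)² + 192*(-9))) = √(152 + (184 + 81 - 1728)) = √(152 - 1463) = √(-1311) = I*√1311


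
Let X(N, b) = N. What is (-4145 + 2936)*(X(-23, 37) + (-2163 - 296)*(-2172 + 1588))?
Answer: -1736163897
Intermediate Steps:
(-4145 + 2936)*(X(-23, 37) + (-2163 - 296)*(-2172 + 1588)) = (-4145 + 2936)*(-23 + (-2163 - 296)*(-2172 + 1588)) = -1209*(-23 - 2459*(-584)) = -1209*(-23 + 1436056) = -1209*1436033 = -1736163897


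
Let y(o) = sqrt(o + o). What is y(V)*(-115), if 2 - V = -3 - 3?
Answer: -460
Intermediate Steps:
V = 8 (V = 2 - (-3 - 3) = 2 - 1*(-6) = 2 + 6 = 8)
y(o) = sqrt(2)*sqrt(o) (y(o) = sqrt(2*o) = sqrt(2)*sqrt(o))
y(V)*(-115) = (sqrt(2)*sqrt(8))*(-115) = (sqrt(2)*(2*sqrt(2)))*(-115) = 4*(-115) = -460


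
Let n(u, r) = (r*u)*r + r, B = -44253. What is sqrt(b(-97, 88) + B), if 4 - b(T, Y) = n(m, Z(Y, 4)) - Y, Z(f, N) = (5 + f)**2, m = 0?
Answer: I*sqrt(52810) ≈ 229.8*I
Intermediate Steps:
n(u, r) = r + u*r**2 (n(u, r) = u*r**2 + r = r + u*r**2)
b(T, Y) = 4 + Y - (5 + Y)**2 (b(T, Y) = 4 - ((5 + Y)**2*(1 + (5 + Y)**2*0) - Y) = 4 - ((5 + Y)**2*(1 + 0) - Y) = 4 - ((5 + Y)**2*1 - Y) = 4 - ((5 + Y)**2 - Y) = 4 + (Y - (5 + Y)**2) = 4 + Y - (5 + Y)**2)
sqrt(b(-97, 88) + B) = sqrt((4 + 88 - (5 + 88)**2) - 44253) = sqrt((4 + 88 - 1*93**2) - 44253) = sqrt((4 + 88 - 1*8649) - 44253) = sqrt((4 + 88 - 8649) - 44253) = sqrt(-8557 - 44253) = sqrt(-52810) = I*sqrt(52810)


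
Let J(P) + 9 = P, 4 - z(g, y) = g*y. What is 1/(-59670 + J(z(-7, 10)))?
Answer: -1/59605 ≈ -1.6777e-5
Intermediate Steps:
z(g, y) = 4 - g*y
J(P) = -9 + P
1/(-59670 + J(z(-7, 10))) = 1/(-59670 + (-9 + (4 - 1*(-7)*10))) = 1/(-59670 + (-9 + (4 + 70))) = 1/(-59670 + (-9 + 74)) = 1/(-59670 + 65) = 1/(-59605) = -1/59605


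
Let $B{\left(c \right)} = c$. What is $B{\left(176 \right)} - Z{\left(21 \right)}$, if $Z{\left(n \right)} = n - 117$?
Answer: $272$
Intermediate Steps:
$Z{\left(n \right)} = -117 + n$
$B{\left(176 \right)} - Z{\left(21 \right)} = 176 - \left(-117 + 21\right) = 176 - -96 = 176 + 96 = 272$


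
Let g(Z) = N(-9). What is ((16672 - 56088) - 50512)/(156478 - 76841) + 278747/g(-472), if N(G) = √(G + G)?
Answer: -89928/79637 - 278747*I*√2/6 ≈ -1.1292 - 65701.0*I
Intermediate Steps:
N(G) = √2*√G (N(G) = √(2*G) = √2*√G)
g(Z) = 3*I*√2 (g(Z) = √2*√(-9) = √2*(3*I) = 3*I*√2)
((16672 - 56088) - 50512)/(156478 - 76841) + 278747/g(-472) = ((16672 - 56088) - 50512)/(156478 - 76841) + 278747/((3*I*√2)) = (-39416 - 50512)/79637 + 278747*(-I*√2/6) = -89928*1/79637 - 278747*I*√2/6 = -89928/79637 - 278747*I*√2/6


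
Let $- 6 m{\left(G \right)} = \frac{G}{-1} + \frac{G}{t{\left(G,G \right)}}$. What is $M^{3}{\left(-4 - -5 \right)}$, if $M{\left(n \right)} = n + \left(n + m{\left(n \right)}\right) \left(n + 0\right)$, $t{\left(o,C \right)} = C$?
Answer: $8$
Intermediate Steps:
$m{\left(G \right)} = - \frac{1}{6} + \frac{G}{6}$ ($m{\left(G \right)} = - \frac{\frac{G}{-1} + \frac{G}{G}}{6} = - \frac{G \left(-1\right) + 1}{6} = - \frac{- G + 1}{6} = - \frac{1 - G}{6} = - \frac{1}{6} + \frac{G}{6}$)
$M{\left(n \right)} = n + n \left(- \frac{1}{6} + \frac{7 n}{6}\right)$ ($M{\left(n \right)} = n + \left(n + \left(- \frac{1}{6} + \frac{n}{6}\right)\right) \left(n + 0\right) = n + \left(- \frac{1}{6} + \frac{7 n}{6}\right) n = n + n \left(- \frac{1}{6} + \frac{7 n}{6}\right)$)
$M^{3}{\left(-4 - -5 \right)} = \left(\frac{\left(-4 - -5\right) \left(5 + 7 \left(-4 - -5\right)\right)}{6}\right)^{3} = \left(\frac{\left(-4 + 5\right) \left(5 + 7 \left(-4 + 5\right)\right)}{6}\right)^{3} = \left(\frac{1}{6} \cdot 1 \left(5 + 7 \cdot 1\right)\right)^{3} = \left(\frac{1}{6} \cdot 1 \left(5 + 7\right)\right)^{3} = \left(\frac{1}{6} \cdot 1 \cdot 12\right)^{3} = 2^{3} = 8$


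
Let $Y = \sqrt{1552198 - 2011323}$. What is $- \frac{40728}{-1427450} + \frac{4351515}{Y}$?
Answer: $\frac{20364}{713725} - \frac{870303 i \sqrt{18365}}{18365} \approx 0.028532 - 6422.1 i$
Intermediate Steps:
$Y = 5 i \sqrt{18365}$ ($Y = \sqrt{-459125} = 5 i \sqrt{18365} \approx 677.59 i$)
$- \frac{40728}{-1427450} + \frac{4351515}{Y} = - \frac{40728}{-1427450} + \frac{4351515}{5 i \sqrt{18365}} = \left(-40728\right) \left(- \frac{1}{1427450}\right) + 4351515 \left(- \frac{i \sqrt{18365}}{91825}\right) = \frac{20364}{713725} - \frac{870303 i \sqrt{18365}}{18365}$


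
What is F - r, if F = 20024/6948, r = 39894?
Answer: -69290872/1737 ≈ -39891.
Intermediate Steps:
F = 5006/1737 (F = 20024*(1/6948) = 5006/1737 ≈ 2.8820)
F - r = 5006/1737 - 1*39894 = 5006/1737 - 39894 = -69290872/1737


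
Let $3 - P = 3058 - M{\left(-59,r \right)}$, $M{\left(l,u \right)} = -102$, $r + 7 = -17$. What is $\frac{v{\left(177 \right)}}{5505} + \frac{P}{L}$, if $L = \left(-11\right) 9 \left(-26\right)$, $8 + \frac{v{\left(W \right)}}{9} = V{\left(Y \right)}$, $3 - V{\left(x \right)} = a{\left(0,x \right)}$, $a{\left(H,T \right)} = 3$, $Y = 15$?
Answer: $- \frac{532261}{429390} \approx -1.2396$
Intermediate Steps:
$r = -24$ ($r = -7 - 17 = -24$)
$V{\left(x \right)} = 0$ ($V{\left(x \right)} = 3 - 3 = 0$)
$v{\left(W \right)} = -72$ ($v{\left(W \right)} = -72 + 9 \cdot 0 = -72 + 0 = -72$)
$L = 2574$ ($L = \left(-99\right) \left(-26\right) = 2574$)
$P = -3157$ ($P = 3 - \left(3058 - -102\right) = 3 - \left(3058 + 102\right) = 3 - 3160 = -3157$)
$\frac{v{\left(177 \right)}}{5505} + \frac{P}{L} = - \frac{72}{5505} - \frac{3157}{2574} = \left(-72\right) \frac{1}{5505} - \frac{287}{234} = - \frac{24}{1835} - \frac{287}{234} = - \frac{532261}{429390}$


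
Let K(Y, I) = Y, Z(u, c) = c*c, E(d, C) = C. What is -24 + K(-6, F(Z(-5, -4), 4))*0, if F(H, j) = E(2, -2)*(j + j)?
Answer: -24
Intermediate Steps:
Z(u, c) = c²
F(H, j) = -4*j (F(H, j) = -2*(j + j) = -4*j)
-24 + K(-6, F(Z(-5, -4), 4))*0 = -24 - 6*0 = -24 + 0 = -24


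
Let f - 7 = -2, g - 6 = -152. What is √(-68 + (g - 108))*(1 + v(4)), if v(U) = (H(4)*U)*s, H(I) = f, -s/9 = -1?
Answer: 181*I*√322 ≈ 3247.9*I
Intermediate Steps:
g = -146 (g = 6 - 152 = -146)
s = 9 (s = -9*(-1) = 9)
f = 5 (f = 7 - 2 = 5)
H(I) = 5
v(U) = 45*U (v(U) = (5*U)*9 = 45*U)
√(-68 + (g - 108))*(1 + v(4)) = √(-68 + (-146 - 108))*(1 + 45*4) = √(-68 - 254)*(1 + 180) = √(-322)*181 = (I*√322)*181 = 181*I*√322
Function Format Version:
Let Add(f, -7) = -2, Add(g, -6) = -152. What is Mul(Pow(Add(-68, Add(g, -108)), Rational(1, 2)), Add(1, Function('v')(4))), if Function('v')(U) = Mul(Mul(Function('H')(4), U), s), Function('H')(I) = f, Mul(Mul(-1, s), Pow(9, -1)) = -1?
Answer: Mul(181, I, Pow(322, Rational(1, 2))) ≈ Mul(3247.9, I)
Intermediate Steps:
g = -146 (g = Add(6, -152) = -146)
s = 9 (s = Mul(-9, -1) = 9)
f = 5 (f = Add(7, -2) = 5)
Function('H')(I) = 5
Function('v')(U) = Mul(45, U) (Function('v')(U) = Mul(Mul(5, U), 9) = Mul(45, U))
Mul(Pow(Add(-68, Add(g, -108)), Rational(1, 2)), Add(1, Function('v')(4))) = Mul(Pow(Add(-68, Add(-146, -108)), Rational(1, 2)), Add(1, Mul(45, 4))) = Mul(Pow(Add(-68, -254), Rational(1, 2)), Add(1, 180)) = Mul(Pow(-322, Rational(1, 2)), 181) = Mul(Mul(I, Pow(322, Rational(1, 2))), 181) = Mul(181, I, Pow(322, Rational(1, 2)))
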